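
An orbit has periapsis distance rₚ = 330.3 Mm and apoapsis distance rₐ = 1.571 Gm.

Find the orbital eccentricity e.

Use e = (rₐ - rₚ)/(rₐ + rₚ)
rₚ = 330.3 Mm = 3.303 × 10^8 m
rₐ = 1.571 Gm = 1.571 × 10^9 m
rₐ − rₚ = 1.2407 × 10^9 m
rₐ + rₚ = 1.9013 × 10^9 m
e = (rₐ − rₚ)/(rₐ + rₚ) = 0.652554

Final answer: e = 0.6526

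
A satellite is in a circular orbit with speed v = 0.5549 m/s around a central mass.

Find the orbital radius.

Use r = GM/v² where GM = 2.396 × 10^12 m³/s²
v = 0.5549 m/s
GM = 2.396 × 10^12 m³/s²
v² = 0.307914 m²/s²
r = GM/v² = (2.396 × 10^12) / 0.307914 = 7.78139 × 10^12 m ≈ 7.781 Tm

Final answer: 7.781 Tm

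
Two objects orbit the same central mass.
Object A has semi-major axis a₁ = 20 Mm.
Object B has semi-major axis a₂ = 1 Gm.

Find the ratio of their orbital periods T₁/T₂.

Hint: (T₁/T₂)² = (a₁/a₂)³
a₁ = 20 Mm = 2 × 10^7 m
a₂ = 1 Gm = 1 × 10^9 m
a₁/a₂ = 0.02
T₁/T₂ = (a₁/a₂)^(3/2) = (0.02)^1.5 = 0.00282843

Final answer: T₁/T₂ = 0.002828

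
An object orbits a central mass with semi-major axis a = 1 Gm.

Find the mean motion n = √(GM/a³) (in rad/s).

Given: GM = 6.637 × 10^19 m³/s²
a = 1 Gm = 1 × 10^9 m
GM = 6.637 × 10^19 m³/s²
a³ = 1 × 10^27 m³
GM/a³ = (6.637 × 10^19) / (1 × 10^27) = 6.637 × 10^-8 s⁻²
n = √(GM/a³) = 0.000257624 rad/s ≈ 0.0002576 rad/s

Final answer: n = 0.0002576 rad/s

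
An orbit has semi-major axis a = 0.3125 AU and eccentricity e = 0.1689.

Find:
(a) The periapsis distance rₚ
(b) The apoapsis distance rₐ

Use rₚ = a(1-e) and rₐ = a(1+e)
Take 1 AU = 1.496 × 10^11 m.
a = 0.3125 AU = 4.675 × 10^10 m
e = 0.1689:  1 − e = 0.8311,  1 + e = 1.1689
(a) rₚ = a(1 − e) = 4.675 × 10^10 m × 0.8311 = 3.88539 × 10^10 m ≈ 0.2597 AU
(b) rₐ = a(1 + e) = 4.675 × 10^10 m × 1.1689 = 5.46461 × 10^10 m ≈ 0.3653 AU

Final answer:
(a) rₚ = 0.2597 AU
(b) rₐ = 0.3653 AU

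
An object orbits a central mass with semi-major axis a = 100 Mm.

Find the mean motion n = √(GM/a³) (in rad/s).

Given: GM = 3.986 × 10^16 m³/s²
a = 100 Mm = 1 × 10^8 m
GM = 3.986 × 10^16 m³/s²
a³ = 1 × 10^24 m³
GM/a³ = (3.986 × 10^16) / (1 × 10^24) = 3.986 × 10^-8 s⁻²
n = √(GM/a³) = 0.00019965 rad/s ≈ 0.0001996 rad/s

Final answer: n = 0.0001996 rad/s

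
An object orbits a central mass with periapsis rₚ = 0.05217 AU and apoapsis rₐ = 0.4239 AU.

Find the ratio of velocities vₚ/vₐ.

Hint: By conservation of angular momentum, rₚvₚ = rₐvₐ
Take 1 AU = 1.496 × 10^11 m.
rₚ = 0.05217 AU = 7.80463 × 10^9 m
rₐ = 0.4239 AU = 6.34154 × 10^10 m
rₚvₚ = rₐvₐ  ⇒  vₚ/vₐ = rₐ/rₚ
vₚ/vₐ = (6.34154 × 10^10) / (7.80463 × 10^9) = 8.12536

Final answer: vₚ/vₐ = 8.125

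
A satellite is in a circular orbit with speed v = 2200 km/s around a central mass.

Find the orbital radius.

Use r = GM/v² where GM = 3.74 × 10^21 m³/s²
v = 2200 km/s = 2.2 × 10^6 m/s
GM = 3.74 × 10^21 m³/s²
v² = 4.84 × 10^12 m²/s²
r = GM/v² = (3.74 × 10^21) / (4.84 × 10^12) = 7.72727 × 10^8 m ≈ 772.7 Mm

Final answer: 772.7 Mm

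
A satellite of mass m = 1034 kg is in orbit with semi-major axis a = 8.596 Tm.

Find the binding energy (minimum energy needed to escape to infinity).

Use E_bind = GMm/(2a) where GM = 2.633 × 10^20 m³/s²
a = 8.596 Tm = 8.596 × 10^12 m
GM = 2.633 × 10^20 m³/s²
m = 1034 kg
GMm = 2.633 × 10^20 × 1034 = 2.72252 × 10^23 m³·kg/s²
2a = 1.7192 × 10^13 m
E_bind = GMm/(2a) = 1.5836 × 10^10 J ≈ 15.84 GJ

Final answer: 15.84 GJ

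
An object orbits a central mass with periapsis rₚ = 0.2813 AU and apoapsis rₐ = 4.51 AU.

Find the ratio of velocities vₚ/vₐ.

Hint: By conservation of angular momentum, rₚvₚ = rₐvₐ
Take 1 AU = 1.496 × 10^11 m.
rₚ = 0.2813 AU = 4.20825 × 10^10 m
rₐ = 4.51 AU = 6.74696 × 10^11 m
rₚvₚ = rₐvₐ  ⇒  vₚ/vₐ = rₐ/rₚ
vₚ/vₐ = (6.74696 × 10^11) / (4.20825 × 10^10) = 16.0327

Final answer: vₚ/vₐ = 16.03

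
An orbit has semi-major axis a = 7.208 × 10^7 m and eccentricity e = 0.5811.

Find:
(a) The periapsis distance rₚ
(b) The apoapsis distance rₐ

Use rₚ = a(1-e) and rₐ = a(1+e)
a = 7.208 × 10^7 m
e = 0.5811:  1 − e = 0.4189,  1 + e = 1.5811
(a) rₚ = a(1 − e) = 7.208 × 10^7 m × 0.4189 = 3.01943 × 10^7 m ≈ 3.019 × 10^7 m
(b) rₐ = a(1 + e) = 7.208 × 10^7 m × 1.5811 = 1.13966 × 10^8 m ≈ 1.14 × 10^8 m

Final answer:
(a) rₚ = 3.019 × 10^7 m
(b) rₐ = 1.14 × 10^8 m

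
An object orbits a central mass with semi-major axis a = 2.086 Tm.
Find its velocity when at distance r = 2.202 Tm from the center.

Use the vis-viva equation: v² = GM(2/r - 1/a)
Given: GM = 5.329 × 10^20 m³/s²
a = 2.086 Tm = 2.086 × 10^12 m
r = 2.202 Tm = 2.202 × 10^12 m
GM = 5.329 × 10^20 m³/s²
2/r − 1/a = 9.08265 × 10^-13 − 4.79386 × 10^-13 = 4.28879 × 10^-13 m⁻¹
v² = GM (2/r − 1/a) = 2.2855 × 10^8 m²/s²
v = 15117.9 m/s ≈ 15.12 km/s

Final answer: 15.12 km/s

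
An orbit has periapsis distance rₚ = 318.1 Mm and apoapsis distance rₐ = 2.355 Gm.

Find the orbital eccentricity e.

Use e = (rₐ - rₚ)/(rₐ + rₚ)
rₚ = 318.1 Mm = 3.181 × 10^8 m
rₐ = 2.355 Gm = 2.355 × 10^9 m
rₐ − rₚ = 2.0369 × 10^9 m
rₐ + rₚ = 2.6731 × 10^9 m
e = (rₐ − rₚ)/(rₐ + rₚ) = 0.761999

Final answer: e = 0.762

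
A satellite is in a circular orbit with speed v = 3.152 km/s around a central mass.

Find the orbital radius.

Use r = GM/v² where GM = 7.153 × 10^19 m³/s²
v = 3.152 km/s = 3152 m/s
GM = 7.153 × 10^19 m³/s²
v² = 9.9351 × 10^6 m²/s²
r = GM/v² = (7.153 × 10^19) / (9.9351 × 10^6) = 7.19972 × 10^12 m ≈ 7.2 Tm

Final answer: 7.2 Tm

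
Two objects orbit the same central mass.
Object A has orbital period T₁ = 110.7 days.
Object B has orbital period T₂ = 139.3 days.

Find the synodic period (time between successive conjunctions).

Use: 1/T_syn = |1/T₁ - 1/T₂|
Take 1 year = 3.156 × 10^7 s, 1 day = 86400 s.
T₁ = 110.7 days = 9.56448 × 10^6 s
T₂ = 139.3 days = 1.20355 × 10^7 s
1/T₁ = 1.04554 × 10^-7 s⁻¹
1/T₂ = 8.30874 × 10^-8 s⁻¹
|1/T₁ − 1/T₂| = 2.14661 × 10^-8 s⁻¹
T_syn = 1 / |1/T₁ − 1/T₂| = 4.6585 × 10^7 s ≈ 1.476 years

Final answer: T_syn = 1.476 years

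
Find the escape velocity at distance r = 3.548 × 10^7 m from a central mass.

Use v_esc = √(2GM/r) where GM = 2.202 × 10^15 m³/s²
r = 3.548 × 10^7 m
GM = 2.202 × 10^15 m³/s²
2GM/r = 2 × (2.202 × 10^15) / (3.548 × 10^7) = 1.24126 × 10^8 m²/s²
v_esc = √(2GM/r) = 11141.2 m/s ≈ 11.14 km/s

Final answer: 11.14 km/s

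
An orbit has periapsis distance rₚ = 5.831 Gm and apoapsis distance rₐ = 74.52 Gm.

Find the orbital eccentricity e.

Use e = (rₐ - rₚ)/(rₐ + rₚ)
rₚ = 5.831 Gm = 5.831 × 10^9 m
rₐ = 74.52 Gm = 7.452 × 10^10 m
rₐ − rₚ = 6.8689 × 10^10 m
rₐ + rₚ = 8.0351 × 10^10 m
e = (rₐ − rₚ)/(rₐ + rₚ) = 0.854862

Final answer: e = 0.8549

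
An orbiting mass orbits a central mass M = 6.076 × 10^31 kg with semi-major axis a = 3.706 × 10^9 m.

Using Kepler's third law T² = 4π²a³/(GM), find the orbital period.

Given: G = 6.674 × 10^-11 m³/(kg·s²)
M = 6.076 × 10^31 kg
GM = G × M = 6.674 × 10^-11 × 6.076 × 10^31 = 4.05512 × 10^21 m³/s²
a = 3.706 × 10^9 m
a³ = 5.08998 × 10^28 m³
T = 2π √(a³/GM) = 2π √((5.08998 × 10^28) / (4.05512 × 10^21)) = 2π × 3542.88 s
T = 22260.6 s ≈ 6.183 hours

Final answer: 6.183 hours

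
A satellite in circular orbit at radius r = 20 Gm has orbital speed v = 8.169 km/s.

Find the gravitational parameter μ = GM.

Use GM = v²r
r = 20 Gm = 2 × 10^10 m
v = 8.169 km/s = 8169 m/s
v² = 6.67326 × 10^7 m²/s²
GM = v²r = 6.67326 × 10^7 × 2 × 10^10 = 1.33465 × 10^18 m³/s²
GM ≈ 1.335 × 10^18 m³/s²

Final answer: GM = 1.335 × 10^18 m³/s²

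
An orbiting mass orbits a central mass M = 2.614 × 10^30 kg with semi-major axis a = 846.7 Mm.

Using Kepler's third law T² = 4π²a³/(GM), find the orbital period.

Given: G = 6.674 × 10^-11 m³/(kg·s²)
M = 2.614 × 10^30 kg
GM = G × M = 6.674 × 10^-11 × 2.614 × 10^30 = 1.74458 × 10^20 m³/s²
a = 846.7 Mm = 8.467 × 10^8 m
a³ = 6.07 × 10^26 m³
T = 2π √(a³/GM) = 2π √((6.07 × 10^26) / (1.74458 × 10^20)) = 2π × 1865.3 s
T = 11720 s ≈ 3.256 hours

Final answer: 3.256 hours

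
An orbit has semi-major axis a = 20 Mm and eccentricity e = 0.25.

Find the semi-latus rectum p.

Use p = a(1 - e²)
a = 20 Mm = 2 × 10^7 m
e = 0.25,  e² = 0.0625,  1 − e² = 0.9375
p = a(1 − e²) = 2 × 10^7 m × 0.9375 = 1.875 × 10^7 m ≈ 18.75 Mm

Final answer: p = 18.75 Mm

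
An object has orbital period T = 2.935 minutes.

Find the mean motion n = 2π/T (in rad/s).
T = 2.935 minutes = 176.1 s
n = 2π / 176.1 s = 0.0356796 rad/s ≈ 0.03568 rad/s

Final answer: n = 0.03568 rad/s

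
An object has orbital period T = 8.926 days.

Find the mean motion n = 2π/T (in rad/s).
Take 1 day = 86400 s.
T = 8.926 days = 771206 s
n = 2π / 771206 s = 8.14722 × 10^-6 rad/s ≈ 8.147 × 10^-6 rad/s

Final answer: n = 8.147 × 10^-6 rad/s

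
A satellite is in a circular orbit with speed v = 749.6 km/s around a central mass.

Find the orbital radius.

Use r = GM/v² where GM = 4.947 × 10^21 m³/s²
v = 749.6 km/s = 749600 m/s
GM = 4.947 × 10^21 m³/s²
v² = 5.619 × 10^11 m²/s²
r = GM/v² = (4.947 × 10^21) / (5.619 × 10^11) = 8.80406 × 10^9 m ≈ 8.804 Gm

Final answer: 8.804 Gm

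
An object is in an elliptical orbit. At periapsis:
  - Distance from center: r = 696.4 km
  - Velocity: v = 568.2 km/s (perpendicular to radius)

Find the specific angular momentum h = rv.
r = 696.4 km = 696400 m
v = 568.2 km/s = 568200 m/s
h = rv = 696400 × 568200 = 3.95694 × 10^11 m²/s ≈ 3.957 × 10^11 m²/s

Final answer: h = 3.957 × 10^11 m²/s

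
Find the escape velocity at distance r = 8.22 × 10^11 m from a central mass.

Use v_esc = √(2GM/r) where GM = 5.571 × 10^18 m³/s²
r = 8.22 × 10^11 m
GM = 5.571 × 10^18 m³/s²
2GM/r = 2 × (5.571 × 10^18) / (8.22 × 10^11) = 1.35547 × 10^7 m²/s²
v_esc = √(2GM/r) = 3681.68 m/s ≈ 3.682 km/s

Final answer: 3.682 km/s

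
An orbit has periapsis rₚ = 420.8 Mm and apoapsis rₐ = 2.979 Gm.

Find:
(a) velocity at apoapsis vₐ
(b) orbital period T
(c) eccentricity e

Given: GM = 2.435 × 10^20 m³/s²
rₚ = 420.8 Mm = 4.208 × 10^8 m
rₐ = 2.979 Gm = 2.979 × 10^9 m
GM = 2.435 × 10^20 m³/s²
a = (rₚ + rₐ)/2 = 1.6999 × 10^9 m
e = (rₐ − rₚ)/(rₐ + rₚ) = (2.5582 × 10^9) / (3.3998 × 10^9) = 0.752456
(a) vₐ² = GM (2/rₐ − 1/a) = 2.435 × 10^20 × (6.71366 × 10^-10 − 5.8827 × 10^-10) = 2.0234 × 10^10 m²/s²;  vₐ = 142246 m/s ≈ 142.2 km/s
(b) a³ = 4.91213 × 10^27 m³;  T = 2π √(a³/GM) = 2π × 4491.44 s = 28220.5 s ≈ 7.839 hours
(c) e = 0.752456 ≈ 0.7525

Final answer:
(a) velocity at apoapsis vₐ = 142.2 km/s
(b) orbital period T = 7.839 hours
(c) eccentricity e = 0.7525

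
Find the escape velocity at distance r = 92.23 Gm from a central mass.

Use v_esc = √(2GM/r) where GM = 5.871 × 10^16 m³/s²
r = 92.23 Gm = 9.223 × 10^10 m
GM = 5.871 × 10^16 m³/s²
2GM/r = 2 × (5.871 × 10^16) / (9.223 × 10^10) = 1.27312 × 10^6 m²/s²
v_esc = √(2GM/r) = 1128.33 m/s ≈ 1.128 km/s

Final answer: 1.128 km/s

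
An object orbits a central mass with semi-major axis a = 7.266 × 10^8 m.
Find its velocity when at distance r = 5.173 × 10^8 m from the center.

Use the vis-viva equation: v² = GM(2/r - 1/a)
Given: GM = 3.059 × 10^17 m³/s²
a = 7.266 × 10^8 m
r = 5.173 × 10^8 m
GM = 3.059 × 10^17 m³/s²
2/r − 1/a = 3.86623 × 10^-9 − 1.37627 × 10^-9 = 2.48996 × 10^-9 m⁻¹
v² = GM (2/r − 1/a) = 7.61677 × 10^8 m²/s²
v = 27598.5 m/s ≈ 27.6 km/s

Final answer: 27.6 km/s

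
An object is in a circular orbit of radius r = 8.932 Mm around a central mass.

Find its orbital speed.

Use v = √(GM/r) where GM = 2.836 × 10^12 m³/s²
r = 8.932 Mm = 8.932 × 10^6 m
GM = 2.836 × 10^12 m³/s²
GM/r = (2.836 × 10^12) / (8.932 × 10^6) = 317510 m²/s²
v = √(GM/r) = 563.48 m/s ≈ 563.5 m/s

Final answer: 563.5 m/s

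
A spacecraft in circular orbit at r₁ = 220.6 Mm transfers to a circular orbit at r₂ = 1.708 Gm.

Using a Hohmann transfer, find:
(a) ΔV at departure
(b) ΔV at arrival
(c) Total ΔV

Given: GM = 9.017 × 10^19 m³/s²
r₁ = 220.6 Mm = 2.206 × 10^8 m
r₂ = 1.708 Gm = 1.708 × 10^9 m
GM = 9.017 × 10^19 m³/s²
Transfer ellipse: a_t = (r₁ + r₂)/2 = 9.643 × 10^8 m
Circular speed at r₁: v₁ = √(GM/r₁) = 639335 m/s
Transfer speed at r₁ (periapsis): v₁ₜ = √(GM(2/r₁ − 1/a_t)) = 850876 m/s
(a) ΔV₁ = v₁ₜ − v₁ = 211541 m/s ≈ 211.5 km/s
Circular speed at r₂: v₂ = √(GM/r₂) = 229767 m/s
Transfer speed at r₂ (apoapsis): v₂ₜ = √(GM(2/r₂ − 1/a_t)) = 109896 m/s
(b) ΔV₂ = v₂ − v₂ₜ = 119870 m/s ≈ 119.9 km/s
(c) ΔV_total = ΔV₁ + ΔV₂ = 331411 m/s ≈ 331.4 km/s

Final answer:
(a) ΔV₁ = 211.5 km/s
(b) ΔV₂ = 119.9 km/s
(c) ΔV_total = 331.4 km/s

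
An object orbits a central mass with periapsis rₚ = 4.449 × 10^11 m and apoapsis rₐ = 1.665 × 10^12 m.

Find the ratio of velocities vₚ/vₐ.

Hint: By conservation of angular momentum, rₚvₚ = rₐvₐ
rₚ = 4.449 × 10^11 m
rₐ = 1.665 × 10^12 m
rₚvₚ = rₐvₐ  ⇒  vₚ/vₐ = rₐ/rₚ
vₚ/vₐ = (1.665 × 10^12) / (4.449 × 10^11) = 3.74241

Final answer: vₚ/vₐ = 3.742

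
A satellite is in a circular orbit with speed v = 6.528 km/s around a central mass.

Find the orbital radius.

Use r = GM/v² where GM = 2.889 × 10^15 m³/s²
v = 6.528 km/s = 6528 m/s
GM = 2.889 × 10^15 m³/s²
v² = 4.26148 × 10^7 m²/s²
r = GM/v² = (2.889 × 10^15) / (4.26148 × 10^7) = 6.77934 × 10^7 m ≈ 67.79 Mm

Final answer: 67.79 Mm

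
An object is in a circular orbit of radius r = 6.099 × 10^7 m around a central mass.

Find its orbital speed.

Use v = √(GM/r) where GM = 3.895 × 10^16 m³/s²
r = 6.099 × 10^7 m
GM = 3.895 × 10^16 m³/s²
GM/r = (3.895 × 10^16) / (6.099 × 10^7) = 6.38629 × 10^8 m²/s²
v = √(GM/r) = 25271.1 m/s ≈ 25.27 km/s

Final answer: 25.27 km/s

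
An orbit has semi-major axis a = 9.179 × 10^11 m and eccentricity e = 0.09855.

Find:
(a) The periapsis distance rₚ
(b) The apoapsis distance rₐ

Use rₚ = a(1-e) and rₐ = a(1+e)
a = 9.179 × 10^11 m
e = 0.09855:  1 − e = 0.90145,  1 + e = 1.09855
(a) rₚ = a(1 − e) = 9.179 × 10^11 m × 0.90145 = 8.27441 × 10^11 m ≈ 8.274 × 10^11 m
(b) rₐ = a(1 + e) = 9.179 × 10^11 m × 1.09855 = 1.00836 × 10^12 m ≈ 1.008 × 10^12 m

Final answer:
(a) rₚ = 8.274 × 10^11 m
(b) rₐ = 1.008 × 10^12 m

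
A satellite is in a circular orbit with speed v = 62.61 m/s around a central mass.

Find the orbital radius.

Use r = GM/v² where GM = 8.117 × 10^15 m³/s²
v = 62.61 m/s
GM = 8.117 × 10^15 m³/s²
v² = 3920.01 m²/s²
r = GM/v² = (8.117 × 10^15) / 3920.01 = 2.07066 × 10^12 m ≈ 2.071 Tm

Final answer: 2.071 Tm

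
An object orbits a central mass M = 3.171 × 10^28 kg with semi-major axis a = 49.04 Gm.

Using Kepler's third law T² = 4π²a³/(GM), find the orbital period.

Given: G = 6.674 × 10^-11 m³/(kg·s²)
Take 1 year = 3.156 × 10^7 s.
M = 3.171 × 10^28 kg
GM = G × M = 6.674 × 10^-11 × 3.171 × 10^28 = 2.11633 × 10^18 m³/s²
a = 49.04 Gm = 4.904 × 10^10 m
a³ = 1.17937 × 10^32 m³
T = 2π √(a³/GM) = 2π √((1.17937 × 10^32) / (2.11633 × 10^18)) = 2π × 7.46508 × 10^6 s
T = 4.69045 × 10^7 s ≈ 1.486 years

Final answer: 1.486 years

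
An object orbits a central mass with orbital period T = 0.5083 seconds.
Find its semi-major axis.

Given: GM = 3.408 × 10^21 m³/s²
T = 0.5083 seconds
GM = 3.408 × 10^21 m³/s²
Kepler's third law: a³ = GM T² / (4π²)
T² = 0.258369 s²
a³ = (3.408 × 10^21) × 0.258369 / (4π²) = 2.23039 × 10^19 m³
a = (a³)^(1/3) = 2.81488 × 10^6 m ≈ 2.815 × 10^6 m

Final answer: 2.815 × 10^6 m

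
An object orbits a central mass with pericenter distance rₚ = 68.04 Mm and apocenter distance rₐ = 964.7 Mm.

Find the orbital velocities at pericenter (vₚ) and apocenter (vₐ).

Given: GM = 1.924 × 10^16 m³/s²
rₚ = 68.04 Mm = 6.804 × 10^7 m
rₐ = 964.7 Mm = 9.647 × 10^8 m
GM = 1.924 × 10^16 m³/s²
a = (rₚ + rₐ)/2 = 5.1637 × 10^8 m
Vis-viva: v² = GM (2/r − 1/a)
vₚ² = 1.924 × 10^16 × (2.93945 × 10^-8 − 1.9366 × 10^-9) = 5.2829 × 10^8 m²/s²
vₚ = 22984.6 m/s ≈ 22.98 km/s
vₐ² = 1.924 × 10^16 × (2.07318 × 10^-9 − 1.9366 × 10^-9) = 2.62794 × 10^6 m²/s²
vₐ = 1621.09 m/s ≈ 1.621 km/s

Final answer: vₚ = 22.98 km/s, vₐ = 1.621 km/s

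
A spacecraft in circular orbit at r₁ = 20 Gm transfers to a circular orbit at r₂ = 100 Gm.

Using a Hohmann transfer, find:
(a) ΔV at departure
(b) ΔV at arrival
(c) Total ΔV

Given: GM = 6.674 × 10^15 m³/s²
r₁ = 20 Gm = 2 × 10^10 m
r₂ = 100 Gm = 1 × 10^11 m
GM = 6.674 × 10^15 m³/s²
Transfer ellipse: a_t = (r₁ + r₂)/2 = 6 × 10^10 m
Circular speed at r₁: v₁ = √(GM/r₁) = 577.668 m/s
Transfer speed at r₁ (periapsis): v₁ₜ = √(GM(2/r₁ − 1/a_t)) = 745.766 m/s
(a) ΔV₁ = v₁ₜ − v₁ = 168.098 m/s ≈ 168.1 m/s
Circular speed at r₂: v₂ = √(GM/r₂) = 258.341 m/s
Transfer speed at r₂ (apoapsis): v₂ₜ = √(GM(2/r₂ − 1/a_t)) = 149.153 m/s
(b) ΔV₂ = v₂ − v₂ₜ = 109.188 m/s ≈ 109.2 m/s
(c) ΔV_total = ΔV₁ + ΔV₂ = 277.286 m/s ≈ 277.3 m/s

Final answer:
(a) ΔV₁ = 168.1 m/s
(b) ΔV₂ = 109.2 m/s
(c) ΔV_total = 277.3 m/s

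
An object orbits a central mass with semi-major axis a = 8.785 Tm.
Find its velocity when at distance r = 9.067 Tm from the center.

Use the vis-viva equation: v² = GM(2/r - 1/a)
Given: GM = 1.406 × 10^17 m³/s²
a = 8.785 Tm = 8.785 × 10^12 m
r = 9.067 Tm = 9.067 × 10^12 m
GM = 1.406 × 10^17 m³/s²
2/r − 1/a = 2.2058 × 10^-13 − 1.1383 × 10^-13 = 1.0675 × 10^-13 m⁻¹
v² = GM (2/r − 1/a) = 15009 m²/s²
v = 122.511 m/s ≈ 122.5 m/s

Final answer: 122.5 m/s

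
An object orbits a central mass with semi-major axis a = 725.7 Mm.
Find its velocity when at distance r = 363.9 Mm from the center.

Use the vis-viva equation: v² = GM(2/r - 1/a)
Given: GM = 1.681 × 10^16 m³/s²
a = 725.7 Mm = 7.257 × 10^8 m
r = 363.9 Mm = 3.639 × 10^8 m
GM = 1.681 × 10^16 m³/s²
2/r − 1/a = 5.49602 × 10^-9 − 1.37798 × 10^-9 = 4.11804 × 10^-9 m⁻¹
v² = GM (2/r − 1/a) = 6.92242 × 10^7 m²/s²
v = 8320.11 m/s ≈ 8.32 km/s

Final answer: 8.32 km/s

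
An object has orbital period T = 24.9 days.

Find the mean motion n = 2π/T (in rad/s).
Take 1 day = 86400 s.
T = 24.9 days = 2.15136 × 10^6 s
n = 2π / (2.15136 × 10^6 s) = 2.92056 × 10^-6 rad/s ≈ 2.921 × 10^-6 rad/s

Final answer: n = 2.921 × 10^-6 rad/s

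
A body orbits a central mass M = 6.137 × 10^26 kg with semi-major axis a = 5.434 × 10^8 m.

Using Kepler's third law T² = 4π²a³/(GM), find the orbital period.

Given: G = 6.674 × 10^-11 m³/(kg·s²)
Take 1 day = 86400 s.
M = 6.137 × 10^26 kg
GM = G × M = 6.674 × 10^-11 × 6.137 × 10^26 = 4.09583 × 10^16 m³/s²
a = 5.434 × 10^8 m
a³ = 1.60457 × 10^26 m³
T = 2π √(a³/GM) = 2π √((1.60457 × 10^26) / (4.09583 × 10^16)) = 2π × 62590.5 s
T = 393268 s ≈ 4.552 days

Final answer: 4.552 days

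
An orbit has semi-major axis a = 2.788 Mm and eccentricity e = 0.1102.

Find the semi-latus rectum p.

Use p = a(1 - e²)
a = 2.788 Mm = 2.788 × 10^6 m
e = 0.1102,  e² = 0.012144,  1 − e² = 0.987856
p = a(1 − e²) = 2.788 × 10^6 m × 0.987856 = 2.75414 × 10^6 m ≈ 2.754 Mm

Final answer: p = 2.754 Mm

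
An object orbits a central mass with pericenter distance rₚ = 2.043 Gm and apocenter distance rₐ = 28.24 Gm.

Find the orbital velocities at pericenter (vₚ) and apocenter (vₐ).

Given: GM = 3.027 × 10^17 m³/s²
rₚ = 2.043 Gm = 2.043 × 10^9 m
rₐ = 28.24 Gm = 2.824 × 10^10 m
GM = 3.027 × 10^17 m³/s²
a = (rₚ + rₐ)/2 = 1.51415 × 10^10 m
Vis-viva: v² = GM (2/r − 1/a)
vₚ² = 3.027 × 10^17 × (9.78953 × 10^-10 − 6.60437 × 10^-11) = 2.76338 × 10^8 m²/s²
vₚ = 16623.4 m/s ≈ 16.62 km/s
vₐ² = 3.027 × 10^17 × (7.08215 × 10^-11 − 6.60437 × 10^-11) = 1.44626 × 10^6 m²/s²
vₐ = 1202.61 m/s ≈ 1.203 km/s

Final answer: vₚ = 16.62 km/s, vₐ = 1.203 km/s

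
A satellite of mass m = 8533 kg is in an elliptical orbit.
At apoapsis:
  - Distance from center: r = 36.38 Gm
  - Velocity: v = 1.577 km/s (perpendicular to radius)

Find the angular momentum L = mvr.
r = 36.38 Gm = 3.638 × 10^10 m
v = 1.577 km/s = 1577 m/s
vr = 1577 × 3.638 × 10^10 = 5.73713 × 10^13 m²/s
L = m × vr = 8533 × 5.73713 × 10^13 = 4.89549 × 10^17 kg·m²/s ≈ 4.895 × 10^17 kg·m²/s

Final answer: L = 4.895 × 10^17 kg·m²/s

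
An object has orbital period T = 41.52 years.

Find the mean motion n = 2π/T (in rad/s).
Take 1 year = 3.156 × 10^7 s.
T = 41.52 years = 1.31037 × 10^9 s
n = 2π / (1.31037 × 10^9 s) = 4.79497 × 10^-9 rad/s ≈ 4.795 × 10^-9 rad/s

Final answer: n = 4.795 × 10^-9 rad/s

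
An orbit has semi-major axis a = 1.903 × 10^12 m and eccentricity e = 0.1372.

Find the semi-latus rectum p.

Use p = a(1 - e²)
a = 1.903 × 10^12 m
e = 0.1372,  e² = 0.0188238,  1 − e² = 0.981176
p = a(1 − e²) = 1.903 × 10^12 m × 0.981176 = 1.86718 × 10^12 m ≈ 1.867 × 10^12 m

Final answer: p = 1.867 × 10^12 m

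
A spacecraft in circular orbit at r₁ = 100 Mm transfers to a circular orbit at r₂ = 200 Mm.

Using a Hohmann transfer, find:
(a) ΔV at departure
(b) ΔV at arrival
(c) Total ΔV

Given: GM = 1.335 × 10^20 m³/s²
r₁ = 100 Mm = 1 × 10^8 m
r₂ = 200 Mm = 2 × 10^8 m
GM = 1.335 × 10^20 m³/s²
Transfer ellipse: a_t = (r₁ + r₂)/2 = 1.5 × 10^8 m
Circular speed at r₁: v₁ = √(GM/r₁) = 1.15542 × 10^6 m/s
Transfer speed at r₁ (periapsis): v₁ₜ = √(GM(2/r₁ − 1/a_t)) = 1.33417 × 10^6 m/s
(a) ΔV₁ = v₁ₜ − v₁ = 178744 m/s ≈ 178.7 km/s
Circular speed at r₂: v₂ = √(GM/r₂) = 817007 m/s
Transfer speed at r₂ (apoapsis): v₂ₜ = √(GM(2/r₂ − 1/a_t)) = 667083 m/s
(b) ΔV₂ = v₂ − v₂ₜ = 149924 m/s ≈ 149.9 km/s
(c) ΔV_total = ΔV₁ + ΔV₂ = 328668 m/s ≈ 328.7 km/s

Final answer:
(a) ΔV₁ = 178.7 km/s
(b) ΔV₂ = 149.9 km/s
(c) ΔV_total = 328.7 km/s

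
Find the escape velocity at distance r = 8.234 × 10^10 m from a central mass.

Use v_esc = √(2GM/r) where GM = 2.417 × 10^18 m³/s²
r = 8.234 × 10^10 m
GM = 2.417 × 10^18 m³/s²
2GM/r = 2 × (2.417 × 10^18) / (8.234 × 10^10) = 5.87078 × 10^7 m²/s²
v_esc = √(2GM/r) = 7662.1 m/s ≈ 7.662 km/s

Final answer: 7.662 km/s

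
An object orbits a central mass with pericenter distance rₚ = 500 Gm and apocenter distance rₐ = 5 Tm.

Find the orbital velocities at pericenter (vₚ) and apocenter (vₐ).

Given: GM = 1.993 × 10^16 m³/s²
rₚ = 500 Gm = 5 × 10^11 m
rₐ = 5 Tm = 5 × 10^12 m
GM = 1.993 × 10^16 m³/s²
a = (rₚ + rₐ)/2 = 2.75 × 10^12 m
Vis-viva: v² = GM (2/r − 1/a)
vₚ² = 1.993 × 10^16 × (4 × 10^-12 − 3.63636 × 10^-13) = 72472.7 m²/s²
vₚ = 269.208 m/s ≈ 269.2 m/s
vₐ² = 1.993 × 10^16 × (4 × 10^-13 − 3.63636 × 10^-13) = 724.727 m²/s²
vₐ = 26.9208 m/s ≈ 26.92 m/s

Final answer: vₚ = 269.2 m/s, vₐ = 26.92 m/s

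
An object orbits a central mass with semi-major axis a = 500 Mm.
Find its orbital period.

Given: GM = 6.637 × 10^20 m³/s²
a = 500 Mm = 5 × 10^8 m
GM = 6.637 × 10^20 m³/s²
a³ = 1.25 × 10^26 m³
T = 2π √(a³/GM) = 2π √((1.25 × 10^26) / (6.637 × 10^20)) = 2π × 433.979 s
T = 2726.77 s ≈ 45.45 minutes

Final answer: 45.45 minutes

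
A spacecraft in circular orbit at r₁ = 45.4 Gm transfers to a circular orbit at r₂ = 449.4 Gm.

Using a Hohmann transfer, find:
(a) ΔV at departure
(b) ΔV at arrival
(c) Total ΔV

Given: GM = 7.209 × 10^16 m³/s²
r₁ = 45.4 Gm = 4.54 × 10^10 m
r₂ = 449.4 Gm = 4.494 × 10^11 m
GM = 7.209 × 10^16 m³/s²
Transfer ellipse: a_t = (r₁ + r₂)/2 = 2.474 × 10^11 m
Circular speed at r₁: v₁ = √(GM/r₁) = 1260.11 m/s
Transfer speed at r₁ (periapsis): v₁ₜ = √(GM(2/r₁ − 1/a_t)) = 1698.35 m/s
(a) ΔV₁ = v₁ₜ − v₁ = 438.233 m/s ≈ 438.2 m/s
Circular speed at r₂: v₂ = √(GM/r₂) = 400.517 m/s
Transfer speed at r₂ (apoapsis): v₂ₜ = √(GM(2/r₂ − 1/a_t)) = 171.573 m/s
(b) ΔV₂ = v₂ − v₂ₜ = 228.944 m/s ≈ 228.9 m/s
(c) ΔV_total = ΔV₁ + ΔV₂ = 667.177 m/s ≈ 667.2 m/s

Final answer:
(a) ΔV₁ = 438.2 m/s
(b) ΔV₂ = 228.9 m/s
(c) ΔV_total = 667.2 m/s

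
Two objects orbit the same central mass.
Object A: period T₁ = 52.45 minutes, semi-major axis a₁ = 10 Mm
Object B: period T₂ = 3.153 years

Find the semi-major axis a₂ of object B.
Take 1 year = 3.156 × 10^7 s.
T₁ = 52.45 minutes = 3147 s
T₂ = 3.153 years = 9.95087 × 10^7 s
a₁ = 10 Mm = 1 × 10^7 m
Kepler's third law: (T₂/T₁)² = (a₂/a₁)³  ⇒  a₂ = a₁ (T₂/T₁)^(2/3)
T₂/T₁ = 31620.2
(T₂/T₁)^(2/3) = 999.945
a₂ = 1 × 10^7 m × 999.945 = 9.99945 × 10^9 m ≈ 9.999 Gm

Final answer: a₂ = 9.999 Gm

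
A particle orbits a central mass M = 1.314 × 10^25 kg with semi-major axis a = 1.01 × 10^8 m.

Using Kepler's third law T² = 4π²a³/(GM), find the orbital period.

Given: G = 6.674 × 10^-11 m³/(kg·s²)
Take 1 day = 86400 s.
M = 1.314 × 10^25 kg
GM = G × M = 6.674 × 10^-11 × 1.314 × 10^25 = 8.76964 × 10^14 m³/s²
a = 1.01 × 10^8 m
a³ = 1.0303 × 10^24 m³
T = 2π √(a³/GM) = 2π √((1.0303 × 10^24) / (8.76964 × 10^14)) = 2π × 34276.1 s
T = 215363 s ≈ 2.493 days

Final answer: 2.493 days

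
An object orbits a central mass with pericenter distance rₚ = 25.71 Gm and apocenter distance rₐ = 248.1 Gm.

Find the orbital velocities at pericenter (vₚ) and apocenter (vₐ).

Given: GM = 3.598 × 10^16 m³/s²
rₚ = 25.71 Gm = 2.571 × 10^10 m
rₐ = 248.1 Gm = 2.481 × 10^11 m
GM = 3.598 × 10^16 m³/s²
a = (rₚ + rₐ)/2 = 1.36905 × 10^11 m
Vis-viva: v² = GM (2/r − 1/a)
vₚ² = 3.598 × 10^16 × (7.77907 × 10^-11 − 7.30434 × 10^-12) = 2.5361 × 10^6 m²/s²
vₚ = 1592.51 m/s ≈ 1.593 km/s
vₐ² = 3.598 × 10^16 × (8.06127 × 10^-12 − 7.30434 × 10^-12) = 27234.4 m²/s²
vₐ = 165.028 m/s ≈ 165 m/s

Final answer: vₚ = 1.593 km/s, vₐ = 165 m/s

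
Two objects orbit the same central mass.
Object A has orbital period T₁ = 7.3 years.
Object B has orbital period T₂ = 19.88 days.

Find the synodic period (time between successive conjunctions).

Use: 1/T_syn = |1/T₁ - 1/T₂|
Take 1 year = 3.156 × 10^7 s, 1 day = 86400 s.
T₁ = 7.3 years = 2.30388 × 10^8 s
T₂ = 19.88 days = 1.71763 × 10^6 s
1/T₁ = 4.3405 × 10^-9 s⁻¹
1/T₂ = 5.82197 × 10^-7 s⁻¹
|1/T₁ − 1/T₂| = 5.77856 × 10^-7 s⁻¹
T_syn = 1 / |1/T₁ − 1/T₂| = 1.73053 × 10^6 s ≈ 20.03 days

Final answer: T_syn = 20.03 days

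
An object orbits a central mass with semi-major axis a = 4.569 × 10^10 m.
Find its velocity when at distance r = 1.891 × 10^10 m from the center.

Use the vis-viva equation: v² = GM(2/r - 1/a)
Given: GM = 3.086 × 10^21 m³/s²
a = 4.569 × 10^10 m
r = 1.891 × 10^10 m
GM = 3.086 × 10^21 m³/s²
2/r − 1/a = 1.05764 × 10^-10 − 2.18866 × 10^-11 = 8.38775 × 10^-11 m⁻¹
v² = GM (2/r − 1/a) = 2.58846 × 10^11 m²/s²
v = 508769 m/s ≈ 508.8 km/s

Final answer: 508.8 km/s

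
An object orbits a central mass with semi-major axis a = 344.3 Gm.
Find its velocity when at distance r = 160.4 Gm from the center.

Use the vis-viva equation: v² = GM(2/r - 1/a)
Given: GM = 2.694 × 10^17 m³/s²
a = 344.3 Gm = 3.443 × 10^11 m
r = 160.4 Gm = 1.604 × 10^11 m
GM = 2.694 × 10^17 m³/s²
2/r − 1/a = 1.24688 × 10^-11 − 2.90444 × 10^-12 = 9.56438 × 10^-12 m⁻¹
v² = GM (2/r − 1/a) = 2.57665 × 10^6 m²/s²
v = 1605.19 m/s ≈ 1.605 km/s

Final answer: 1.605 km/s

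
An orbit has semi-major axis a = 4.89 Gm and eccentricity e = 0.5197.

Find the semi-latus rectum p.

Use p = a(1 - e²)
a = 4.89 Gm = 4.89 × 10^9 m
e = 0.5197,  e² = 0.270088,  1 − e² = 0.729912
p = a(1 − e²) = 4.89 × 10^9 m × 0.729912 = 3.56927 × 10^9 m ≈ 3.569 Gm

Final answer: p = 3.569 Gm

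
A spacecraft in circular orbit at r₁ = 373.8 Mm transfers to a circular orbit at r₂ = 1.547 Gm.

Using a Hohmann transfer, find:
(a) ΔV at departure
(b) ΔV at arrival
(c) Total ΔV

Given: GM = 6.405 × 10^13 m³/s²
r₁ = 373.8 Mm = 3.738 × 10^8 m
r₂ = 1.547 Gm = 1.547 × 10^9 m
GM = 6.405 × 10^13 m³/s²
Transfer ellipse: a_t = (r₁ + r₂)/2 = 9.604 × 10^8 m
Circular speed at r₁: v₁ = √(GM/r₁) = 413.942 m/s
Transfer speed at r₁ (periapsis): v₁ₜ = √(GM(2/r₁ − 1/a_t)) = 525.362 m/s
(a) ΔV₁ = v₁ₜ − v₁ = 111.42 m/s ≈ 111.4 m/s
Circular speed at r₂: v₂ = √(GM/r₂) = 203.477 m/s
Transfer speed at r₂ (apoapsis): v₂ₜ = √(GM(2/r₂ − 1/a_t)) = 126.943 m/s
(b) ΔV₂ = v₂ − v₂ₜ = 76.5338 m/s ≈ 76.53 m/s
(c) ΔV_total = ΔV₁ + ΔV₂ = 187.954 m/s ≈ 188 m/s

Final answer:
(a) ΔV₁ = 111.4 m/s
(b) ΔV₂ = 76.53 m/s
(c) ΔV_total = 188 m/s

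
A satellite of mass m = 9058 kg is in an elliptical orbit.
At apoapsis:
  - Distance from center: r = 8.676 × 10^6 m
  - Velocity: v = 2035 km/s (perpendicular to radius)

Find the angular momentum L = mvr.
r = 8.676 × 10^6 m
v = 2035 km/s = 2.035 × 10^6 m/s
vr = 2.035 × 10^6 × 8.676 × 10^6 = 1.76557 × 10^13 m²/s
L = m × vr = 9058 × 1.76557 × 10^13 = 1.59925 × 10^17 kg·m²/s ≈ 1.599 × 10^17 kg·m²/s

Final answer: L = 1.599 × 10^17 kg·m²/s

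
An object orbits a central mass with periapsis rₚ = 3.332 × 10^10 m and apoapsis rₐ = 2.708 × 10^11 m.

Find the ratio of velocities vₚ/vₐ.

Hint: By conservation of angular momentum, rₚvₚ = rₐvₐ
rₚ = 3.332 × 10^10 m
rₐ = 2.708 × 10^11 m
rₚvₚ = rₐvₐ  ⇒  vₚ/vₐ = rₐ/rₚ
vₚ/vₐ = (2.708 × 10^11) / (3.332 × 10^10) = 8.12725

Final answer: vₚ/vₐ = 8.127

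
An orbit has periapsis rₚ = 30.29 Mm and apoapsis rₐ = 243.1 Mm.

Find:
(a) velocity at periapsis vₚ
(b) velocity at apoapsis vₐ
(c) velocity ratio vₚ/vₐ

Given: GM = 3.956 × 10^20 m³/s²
rₚ = 30.29 Mm = 3.029 × 10^7 m
rₐ = 243.1 Mm = 2.431 × 10^8 m
GM = 3.956 × 10^20 m³/s²
a = (rₚ + rₐ)/2 = 1.36695 × 10^8 m
e = (rₐ − rₚ)/(rₐ + rₚ) = (2.1281 × 10^8) / (2.7339 × 10^8) = 0.778412
(a) vₚ² = GM (2/rₚ − 1/a) = 3.956 × 10^20 × (6.60284 × 10^-8 − 7.31556 × 10^-9) = 2.32268 × 10^13 m²/s²;  vₚ = 4.81942 × 10^6 m/s ≈ 4819 km/s
(b) vₐ² = GM (2/rₐ − 1/a) = 3.956 × 10^20 × (8.22707 × 10^-9 − 7.31556 × 10^-9) = 3.60594 × 10^11 m²/s²;  vₐ = 600494 m/s ≈ 600.5 km/s
(c) vₚ/vₐ = rₐ/rₚ (angular momentum) = (2.431 × 10^8) / (3.029 × 10^7) = 8.02575 ≈ 8.026

Final answer:
(a) velocity at periapsis vₚ = 4819 km/s
(b) velocity at apoapsis vₐ = 600.5 km/s
(c) velocity ratio vₚ/vₐ = 8.026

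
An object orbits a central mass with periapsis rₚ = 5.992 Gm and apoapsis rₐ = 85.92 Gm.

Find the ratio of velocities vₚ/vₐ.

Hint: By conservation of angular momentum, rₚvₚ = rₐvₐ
rₚ = 5.992 Gm = 5.992 × 10^9 m
rₐ = 85.92 Gm = 8.592 × 10^10 m
rₚvₚ = rₐvₐ  ⇒  vₚ/vₐ = rₐ/rₚ
vₚ/vₐ = (8.592 × 10^10) / (5.992 × 10^9) = 14.3391

Final answer: vₚ/vₐ = 14.34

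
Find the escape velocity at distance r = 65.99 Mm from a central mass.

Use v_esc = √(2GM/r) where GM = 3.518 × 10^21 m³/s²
r = 65.99 Mm = 6.599 × 10^7 m
GM = 3.518 × 10^21 m³/s²
2GM/r = 2 × (3.518 × 10^21) / (6.599 × 10^7) = 1.06622 × 10^14 m²/s²
v_esc = √(2GM/r) = 1.03258 × 10^7 m/s ≈ 1.033 × 10^4 km/s

Final answer: 1.033 × 10^4 km/s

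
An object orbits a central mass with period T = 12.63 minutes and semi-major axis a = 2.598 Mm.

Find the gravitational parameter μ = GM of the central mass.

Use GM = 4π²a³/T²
T = 12.63 minutes = 757.8 s
a = 2.598 Mm = 2.598 × 10^6 m
a³ = 1.75355 × 10^19 m³
T² = 574261 s²
GM = 4π² × (1.75355 × 10^19) / 574261 = 1.2055 × 10^15 m³/s²
GM ≈ 1.206 × 10^15 m³/s²

Final answer: GM = 1.206 × 10^15 m³/s²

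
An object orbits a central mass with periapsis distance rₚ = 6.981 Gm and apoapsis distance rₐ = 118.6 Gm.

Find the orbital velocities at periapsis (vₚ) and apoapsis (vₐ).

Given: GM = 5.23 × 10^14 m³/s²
rₚ = 6.981 Gm = 6.981 × 10^9 m
rₐ = 118.6 Gm = 1.186 × 10^11 m
GM = 5.23 × 10^14 m³/s²
a = (rₚ + rₐ)/2 = 6.27905 × 10^10 m
Vis-viva: v² = GM (2/r − 1/a)
vₚ² = 5.23 × 10^14 × (2.86492 × 10^-10 − 1.5926 × 10^-11) = 141506 m²/s²
vₚ = 376.173 m/s ≈ 376.2 m/s
vₐ² = 5.23 × 10^14 × (1.68634 × 10^-11 − 1.5926 × 10^-11) = 490.276 m²/s²
vₐ = 22.1422 m/s ≈ 22.14 m/s

Final answer: vₚ = 376.2 m/s, vₐ = 22.14 m/s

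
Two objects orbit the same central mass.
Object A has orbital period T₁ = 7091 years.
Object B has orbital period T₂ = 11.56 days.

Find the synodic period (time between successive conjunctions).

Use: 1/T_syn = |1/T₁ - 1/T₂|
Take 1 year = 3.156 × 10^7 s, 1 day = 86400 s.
T₁ = 7091 years = 2.23792 × 10^11 s
T₂ = 11.56 days = 998784 s
1/T₁ = 4.46844 × 10^-12 s⁻¹
1/T₂ = 1.00122 × 10^-6 s⁻¹
|1/T₁ − 1/T₂| = 1.00121 × 10^-6 s⁻¹
T_syn = 1 / |1/T₁ − 1/T₂| = 998788 s ≈ 11.56 days

Final answer: T_syn = 11.56 days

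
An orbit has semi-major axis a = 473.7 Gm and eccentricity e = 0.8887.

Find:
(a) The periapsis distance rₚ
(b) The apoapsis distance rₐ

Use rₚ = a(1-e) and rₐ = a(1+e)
a = 473.7 Gm = 4.737 × 10^11 m
e = 0.8887:  1 − e = 0.1113,  1 + e = 1.8887
(a) rₚ = a(1 − e) = 4.737 × 10^11 m × 0.1113 = 5.27228 × 10^10 m ≈ 52.72 Gm
(b) rₐ = a(1 + e) = 4.737 × 10^11 m × 1.8887 = 8.94677 × 10^11 m ≈ 894.7 Gm

Final answer:
(a) rₚ = 52.72 Gm
(b) rₐ = 894.7 Gm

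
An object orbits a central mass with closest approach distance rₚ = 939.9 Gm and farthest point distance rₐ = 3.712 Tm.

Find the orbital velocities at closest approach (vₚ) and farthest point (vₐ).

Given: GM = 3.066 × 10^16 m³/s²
rₚ = 939.9 Gm = 9.399 × 10^11 m
rₐ = 3.712 Tm = 3.712 × 10^12 m
GM = 3.066 × 10^16 m³/s²
a = (rₚ + rₐ)/2 = 2.32595 × 10^12 m
Vis-viva: v² = GM (2/r − 1/a)
vₚ² = 3.066 × 10^16 × (2.12789 × 10^-12 − 4.29932 × 10^-13) = 52059.3 m²/s²
vₚ = 228.165 m/s ≈ 228.2 m/s
vₐ² = 3.066 × 10^16 × (5.38793 × 10^-13 − 4.29932 × 10^-13) = 3337.69 m²/s²
vₐ = 57.7727 m/s ≈ 57.77 m/s

Final answer: vₚ = 228.2 m/s, vₐ = 57.77 m/s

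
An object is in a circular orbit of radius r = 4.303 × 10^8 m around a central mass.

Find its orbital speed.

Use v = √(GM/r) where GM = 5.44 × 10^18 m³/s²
r = 4.303 × 10^8 m
GM = 5.44 × 10^18 m³/s²
GM/r = (5.44 × 10^18) / (4.303 × 10^8) = 1.26423 × 10^10 m²/s²
v = √(GM/r) = 112438 m/s ≈ 112.4 km/s

Final answer: 112.4 km/s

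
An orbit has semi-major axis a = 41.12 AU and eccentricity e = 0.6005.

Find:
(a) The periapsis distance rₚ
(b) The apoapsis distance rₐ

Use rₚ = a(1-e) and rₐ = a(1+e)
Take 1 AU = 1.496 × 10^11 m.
a = 41.12 AU = 6.15155 × 10^12 m
e = 0.6005:  1 − e = 0.3995,  1 + e = 1.6005
(a) rₚ = a(1 − e) = 6.15155 × 10^12 m × 0.3995 = 2.45755 × 10^12 m ≈ 16.43 AU
(b) rₐ = a(1 + e) = 6.15155 × 10^12 m × 1.6005 = 9.84556 × 10^12 m ≈ 65.81 AU

Final answer:
(a) rₚ = 16.43 AU
(b) rₐ = 65.81 AU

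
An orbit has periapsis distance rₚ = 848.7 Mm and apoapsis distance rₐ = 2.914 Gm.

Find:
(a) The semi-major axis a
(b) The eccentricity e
rₚ = 848.7 Mm = 8.487 × 10^8 m
rₐ = 2.914 Gm = 2.914 × 10^9 m
(a) a = (rₚ + rₐ)/2 = 1.88135 × 10^9 m ≈ 1.881 Gm
(b) e = (rₐ − rₚ)/(rₐ + rₚ) = (2.0653 × 10^9) / (3.7627 × 10^9) = 0.548888

Final answer:
(a) a = 1.881 Gm
(b) e = 0.5489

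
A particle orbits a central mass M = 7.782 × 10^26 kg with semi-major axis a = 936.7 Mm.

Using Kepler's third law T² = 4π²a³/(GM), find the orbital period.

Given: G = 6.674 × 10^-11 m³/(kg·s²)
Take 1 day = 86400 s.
M = 7.782 × 10^26 kg
GM = G × M = 6.674 × 10^-11 × 7.782 × 10^26 = 5.19371 × 10^16 m³/s²
a = 936.7 Mm = 9.367 × 10^8 m
a³ = 8.21867 × 10^26 m³
T = 2π √(a³/GM) = 2π √((8.21867 × 10^26) / (5.19371 × 10^16)) = 2π × 125795 s
T = 790391 s ≈ 9.148 days

Final answer: 9.148 days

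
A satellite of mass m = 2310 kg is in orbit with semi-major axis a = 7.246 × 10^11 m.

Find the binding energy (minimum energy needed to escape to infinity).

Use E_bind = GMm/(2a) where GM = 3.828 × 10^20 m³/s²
a = 7.246 × 10^11 m
GM = 3.828 × 10^20 m³/s²
m = 2310 kg
GMm = 3.828 × 10^20 × 2310 = 8.84268 × 10^23 m³·kg/s²
2a = 1.4492 × 10^12 m
E_bind = GMm/(2a) = 6.10177 × 10^11 J ≈ 610.2 GJ

Final answer: 610.2 GJ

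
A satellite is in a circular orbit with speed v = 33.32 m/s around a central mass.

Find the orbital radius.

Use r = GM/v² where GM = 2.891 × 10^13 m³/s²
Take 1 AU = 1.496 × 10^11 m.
v = 33.32 m/s
GM = 2.891 × 10^13 m³/s²
v² = 1110.22 m²/s²
r = GM/v² = (2.891 × 10^13) / 1110.22 = 2.60398 × 10^10 m ≈ 0.1741 AU

Final answer: 0.1741 AU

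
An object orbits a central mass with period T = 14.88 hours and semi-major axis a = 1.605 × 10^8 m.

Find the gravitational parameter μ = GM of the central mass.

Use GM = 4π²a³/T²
T = 14.88 hours = 53568 s
a = 1.605 × 10^8 m
a³ = 4.13452 × 10^24 m³
T² = 2.86953 × 10^9 s²
GM = 4π² × (4.13452 × 10^24) / (2.86953 × 10^9) = 5.68819 × 10^16 m³/s²
GM ≈ 5.688 × 10^16 m³/s²

Final answer: GM = 5.688 × 10^16 m³/s²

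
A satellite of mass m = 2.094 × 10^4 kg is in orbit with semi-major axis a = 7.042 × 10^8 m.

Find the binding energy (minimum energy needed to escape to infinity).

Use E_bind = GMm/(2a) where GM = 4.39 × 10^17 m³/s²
a = 7.042 × 10^8 m
GM = 4.39 × 10^17 m³/s²
m = 2.094 × 10^4 kg
GMm = 4.39 × 10^17 × 20940 = 9.19266 × 10^21 m³·kg/s²
2a = 1.4084 × 10^9 m
E_bind = GMm/(2a) = 6.52702 × 10^12 J ≈ 6.527 TJ

Final answer: 6.527 TJ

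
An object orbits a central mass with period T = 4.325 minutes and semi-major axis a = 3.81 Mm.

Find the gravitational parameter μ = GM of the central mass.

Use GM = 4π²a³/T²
T = 4.325 minutes = 259.5 s
a = 3.81 Mm = 3.81 × 10^6 m
a³ = 5.53063 × 10^19 m³
T² = 67340.2 s²
GM = 4π² × (5.53063 × 10^19) / 67340.2 = 3.24235 × 10^16 m³/s²
GM ≈ 3.242 × 10^16 m³/s²

Final answer: GM = 3.242 × 10^16 m³/s²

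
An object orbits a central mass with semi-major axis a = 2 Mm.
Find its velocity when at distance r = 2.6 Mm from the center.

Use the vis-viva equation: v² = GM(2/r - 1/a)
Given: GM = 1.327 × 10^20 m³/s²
a = 2 Mm = 2 × 10^6 m
r = 2.6 Mm = 2.6 × 10^6 m
GM = 1.327 × 10^20 m³/s²
2/r − 1/a = 7.69231 × 10^-7 − 5 × 10^-7 = 2.69231 × 10^-7 m⁻¹
v² = GM (2/r − 1/a) = 3.57269 × 10^13 m²/s²
v = 5.9772 × 10^6 m/s ≈ 5977 km/s

Final answer: 5977 km/s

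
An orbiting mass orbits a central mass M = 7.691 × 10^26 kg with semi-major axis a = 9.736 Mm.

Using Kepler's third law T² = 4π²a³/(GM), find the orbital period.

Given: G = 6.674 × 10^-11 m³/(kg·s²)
M = 7.691 × 10^26 kg
GM = G × M = 6.674 × 10^-11 × 7.691 × 10^26 = 5.13297 × 10^16 m³/s²
a = 9.736 Mm = 9.736 × 10^6 m
a³ = 9.22872 × 10^20 m³
T = 2π √(a³/GM) = 2π √((9.22872 × 10^20) / (5.13297 × 10^16)) = 2π × 134.087 s
T = 842.493 s ≈ 14.04 minutes

Final answer: 14.04 minutes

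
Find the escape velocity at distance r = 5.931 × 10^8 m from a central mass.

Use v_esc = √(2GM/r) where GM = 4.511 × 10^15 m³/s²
r = 5.931 × 10^8 m
GM = 4.511 × 10^15 m³/s²
2GM/r = 2 × (4.511 × 10^15) / (5.931 × 10^8) = 1.52116 × 10^7 m²/s²
v_esc = √(2GM/r) = 3900.21 m/s ≈ 3.9 km/s

Final answer: 3.9 km/s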